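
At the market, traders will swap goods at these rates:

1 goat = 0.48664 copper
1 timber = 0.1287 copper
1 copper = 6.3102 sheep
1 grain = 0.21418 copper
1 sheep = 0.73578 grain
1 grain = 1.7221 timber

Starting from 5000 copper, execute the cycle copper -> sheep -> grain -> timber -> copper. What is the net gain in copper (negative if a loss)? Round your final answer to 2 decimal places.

145.15

5000 copper × 6.3102 = 31551 sheep
31551 sheep × 0.73578 = 23214.59478 grain
23214.59478 grain × 1.7221 = 39977.853670638 timber
39977.853670638 timber × 0.1287 = 5145.1497674111106 copper
Net change: 5145.1497674111106 − 5000 = 145.1497674111106 copper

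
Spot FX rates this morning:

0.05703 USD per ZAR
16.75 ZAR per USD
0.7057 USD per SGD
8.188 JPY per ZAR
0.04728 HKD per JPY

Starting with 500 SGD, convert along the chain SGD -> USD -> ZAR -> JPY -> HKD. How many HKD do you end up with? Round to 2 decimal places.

500 SGD × 0.7057 = 352.85 USD
352.85 USD × 16.75 = 5910.2375 ZAR
5910.2375 ZAR × 8.188 = 48393.02465 JPY
48393.02465 JPY × 0.04728 = 2288.022205452 HKD

2288.02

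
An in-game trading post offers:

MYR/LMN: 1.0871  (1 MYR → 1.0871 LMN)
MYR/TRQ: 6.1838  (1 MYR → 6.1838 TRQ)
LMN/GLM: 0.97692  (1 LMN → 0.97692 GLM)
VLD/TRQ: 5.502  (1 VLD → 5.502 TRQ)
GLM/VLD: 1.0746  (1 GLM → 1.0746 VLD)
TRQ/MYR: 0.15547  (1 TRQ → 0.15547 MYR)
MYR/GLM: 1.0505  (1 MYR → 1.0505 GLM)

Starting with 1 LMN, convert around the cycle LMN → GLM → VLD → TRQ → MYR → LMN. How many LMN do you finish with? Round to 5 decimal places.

0.97621

1 LMN × 0.97692 = 0.97692 GLM
0.97692 GLM × 1.0746 = 1.049798232 VLD
1.049798232 VLD × 5.502 = 5.775989872464 TRQ
5.775989872464 TRQ × 0.15547 = 0.89799314547197808 MYR
0.89799314547197808 MYR × 1.0871 = 0.976208348442587370768 LMN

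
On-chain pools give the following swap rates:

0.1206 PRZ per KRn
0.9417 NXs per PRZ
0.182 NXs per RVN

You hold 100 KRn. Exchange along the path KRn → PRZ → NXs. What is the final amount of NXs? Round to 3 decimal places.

11.357

100 KRn × 0.1206 = 12.06 PRZ
12.06 PRZ × 0.9417 = 11.356902 NXs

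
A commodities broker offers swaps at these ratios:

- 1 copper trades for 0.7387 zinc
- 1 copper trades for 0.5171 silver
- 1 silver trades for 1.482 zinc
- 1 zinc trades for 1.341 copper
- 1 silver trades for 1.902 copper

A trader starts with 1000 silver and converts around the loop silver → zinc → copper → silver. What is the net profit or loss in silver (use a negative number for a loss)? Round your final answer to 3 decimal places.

27.665

1000 silver × 1.482 = 1482 zinc
1482 zinc × 1.341 = 1987.362 copper
1987.362 copper × 0.5171 = 1027.6648902 silver
Net change: 1027.6648902 − 1000 = 27.6648902 silver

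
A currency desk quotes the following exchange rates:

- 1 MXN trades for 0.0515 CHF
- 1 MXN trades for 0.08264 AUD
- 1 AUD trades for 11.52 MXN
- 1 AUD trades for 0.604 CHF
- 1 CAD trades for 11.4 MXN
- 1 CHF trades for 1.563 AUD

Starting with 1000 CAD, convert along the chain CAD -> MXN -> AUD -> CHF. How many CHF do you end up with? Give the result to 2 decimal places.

569.03

1000 CAD × 11.4 = 11400 MXN
11400 MXN × 0.08264 = 942.096 AUD
942.096 AUD × 0.604 = 569.025984 CHF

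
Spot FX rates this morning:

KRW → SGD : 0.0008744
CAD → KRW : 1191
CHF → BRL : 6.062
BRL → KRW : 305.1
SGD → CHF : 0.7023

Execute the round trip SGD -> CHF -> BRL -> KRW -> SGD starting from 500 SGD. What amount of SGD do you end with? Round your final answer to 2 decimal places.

500 SGD × 0.7023 = 351.15 CHF
351.15 CHF × 6.062 = 2128.6713 BRL
2128.6713 BRL × 305.1 = 649457.61363 KRW
649457.61363 KRW × 0.0008744 = 567.885737358072 SGD

567.89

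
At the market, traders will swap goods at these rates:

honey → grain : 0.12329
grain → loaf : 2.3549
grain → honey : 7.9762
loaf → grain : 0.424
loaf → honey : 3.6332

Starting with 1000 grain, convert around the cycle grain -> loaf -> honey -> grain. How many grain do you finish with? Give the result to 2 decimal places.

1054.85

1000 grain × 2.3549 = 2354.9 loaf
2354.9 loaf × 3.6332 = 8555.82268 honey
8555.82268 honey × 0.12329 = 1054.8473782172 grain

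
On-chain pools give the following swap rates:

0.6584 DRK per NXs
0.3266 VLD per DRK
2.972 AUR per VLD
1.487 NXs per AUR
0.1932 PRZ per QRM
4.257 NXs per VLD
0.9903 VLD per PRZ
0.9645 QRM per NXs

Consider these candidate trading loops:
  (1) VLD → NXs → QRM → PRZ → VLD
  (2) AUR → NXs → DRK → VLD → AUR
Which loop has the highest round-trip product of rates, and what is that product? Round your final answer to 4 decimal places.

0.9503

(1) 4.257 × 0.9645 × 0.1932 × 0.9903 = 0.78556
(2) 1.487 × 0.6584 × 0.3266 × 2.972 = 0.95031
Highest is cycle (2) at 0.9503 (≤1, no arbitrage).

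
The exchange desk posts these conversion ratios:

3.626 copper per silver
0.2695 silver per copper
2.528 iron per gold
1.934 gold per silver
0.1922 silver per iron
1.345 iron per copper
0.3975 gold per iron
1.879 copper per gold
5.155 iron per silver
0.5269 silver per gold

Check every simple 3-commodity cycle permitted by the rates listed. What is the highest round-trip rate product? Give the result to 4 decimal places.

gold→silver→iron→gold: 0.5269 × 5.155 × 0.3975 = 1.07968
gold→copper→iron→gold: 1.879 × 1.345 × 0.3975 = 1.00458
gold→copper→silver→gold: 1.879 × 0.2695 × 1.934 = 0.97936
gold→iron→silver→gold: 2.528 × 0.1922 × 1.934 = 0.93970
silver→copper→iron→silver: 3.626 × 1.345 × 0.1922 = 0.93735
Maximum is gold→silver→iron→gold at 1.0797; arbitrage exists.

1.0797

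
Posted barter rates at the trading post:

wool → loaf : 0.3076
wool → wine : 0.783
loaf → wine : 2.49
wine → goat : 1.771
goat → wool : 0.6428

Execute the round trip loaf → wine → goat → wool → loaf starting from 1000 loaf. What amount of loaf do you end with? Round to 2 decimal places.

871.93

1000 loaf × 2.49 = 2490 wine
2490 wine × 1.771 = 4409.79 goat
4409.79 goat × 0.6428 = 2834.613012 wool
2834.613012 wool × 0.3076 = 871.9269624912 loaf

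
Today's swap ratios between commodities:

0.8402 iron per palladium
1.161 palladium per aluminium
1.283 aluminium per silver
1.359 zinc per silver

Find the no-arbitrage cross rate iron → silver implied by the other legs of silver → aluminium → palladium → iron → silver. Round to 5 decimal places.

0.79902

Known legs of the cycle: 1.283 × 1.161 × 0.8402 = 1.2515308326
For no arbitrage the full-cycle product must be 1, so the missing rate is 1 / 1.2515308326 ≈ 0.7990215.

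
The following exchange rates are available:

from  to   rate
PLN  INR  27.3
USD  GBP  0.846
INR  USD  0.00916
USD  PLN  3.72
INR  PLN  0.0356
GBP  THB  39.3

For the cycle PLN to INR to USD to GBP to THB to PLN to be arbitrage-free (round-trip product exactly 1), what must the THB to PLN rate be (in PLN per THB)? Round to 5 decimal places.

Known legs of the cycle: 27.3 × 0.00916 × 0.846 × 39.3 = 8.3142108504
For no arbitrage the full-cycle product must be 1, so the missing rate is 1 / 8.3142108504 ≈ 0.1202760.

0.12028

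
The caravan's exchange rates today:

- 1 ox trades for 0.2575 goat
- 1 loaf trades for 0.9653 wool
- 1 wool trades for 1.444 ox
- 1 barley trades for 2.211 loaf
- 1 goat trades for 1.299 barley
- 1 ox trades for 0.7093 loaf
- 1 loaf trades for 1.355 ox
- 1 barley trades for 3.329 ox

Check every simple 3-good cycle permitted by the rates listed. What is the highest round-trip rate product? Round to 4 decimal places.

ox→goat→barley→ox: 0.2575 × 1.299 × 3.329 = 1.11353
loaf→wool→ox→loaf: 0.9653 × 1.444 × 0.7093 = 0.98869
Maximum is ox→goat→barley→ox at 1.1135; arbitrage exists.

1.1135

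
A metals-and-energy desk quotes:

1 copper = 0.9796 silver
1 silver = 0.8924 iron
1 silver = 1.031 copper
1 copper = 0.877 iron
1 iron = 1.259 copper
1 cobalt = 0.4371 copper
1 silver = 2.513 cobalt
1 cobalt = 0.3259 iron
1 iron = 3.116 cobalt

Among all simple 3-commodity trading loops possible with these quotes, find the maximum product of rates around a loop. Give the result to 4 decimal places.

copper→iron→cobalt→copper: 0.877 × 3.116 × 0.4371 = 1.19448
copper→silver→iron→copper: 0.9796 × 0.8924 × 1.259 = 1.10061
copper→silver→cobalt→copper: 0.9796 × 2.513 × 0.4371 = 1.07602
Maximum is copper→iron→cobalt→copper at 1.1945; arbitrage exists.

1.1945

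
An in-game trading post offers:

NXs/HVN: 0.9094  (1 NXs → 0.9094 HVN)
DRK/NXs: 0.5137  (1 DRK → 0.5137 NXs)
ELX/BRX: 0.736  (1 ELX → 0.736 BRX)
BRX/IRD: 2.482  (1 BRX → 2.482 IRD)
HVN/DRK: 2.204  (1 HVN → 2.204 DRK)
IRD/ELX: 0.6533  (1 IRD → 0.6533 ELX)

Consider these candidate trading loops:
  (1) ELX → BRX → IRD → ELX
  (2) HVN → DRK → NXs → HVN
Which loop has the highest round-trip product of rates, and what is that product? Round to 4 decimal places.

(1) 0.736 × 2.482 × 0.6533 = 1.19342
(2) 2.204 × 0.5137 × 0.9094 = 1.02962
Highest is cycle (1) at 1.1934 (>1, arbitrage).

1.1934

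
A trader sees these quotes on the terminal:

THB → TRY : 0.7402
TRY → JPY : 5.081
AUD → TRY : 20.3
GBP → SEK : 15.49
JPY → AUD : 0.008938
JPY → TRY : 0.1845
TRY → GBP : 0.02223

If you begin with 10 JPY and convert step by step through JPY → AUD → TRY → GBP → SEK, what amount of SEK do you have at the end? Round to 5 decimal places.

0.62478

10 JPY × 0.008938 = 0.08938 AUD
0.08938 AUD × 20.3 = 1.814414 TRY
1.814414 TRY × 0.02223 = 0.04033442322 GBP
0.04033442322 GBP × 15.49 = 0.6247802156778 SEK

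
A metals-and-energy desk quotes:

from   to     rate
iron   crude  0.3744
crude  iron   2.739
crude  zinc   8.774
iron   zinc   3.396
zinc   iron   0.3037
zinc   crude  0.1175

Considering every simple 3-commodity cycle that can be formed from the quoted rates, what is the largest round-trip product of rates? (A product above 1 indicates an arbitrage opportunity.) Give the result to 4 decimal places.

zinc→crude→iron→zinc: 0.1175 × 2.739 × 3.396 = 1.09294
zinc→iron→crude→zinc: 0.3037 × 0.3744 × 8.774 = 0.99765
Maximum is zinc→crude→iron→zinc at 1.0929; arbitrage exists.

1.0929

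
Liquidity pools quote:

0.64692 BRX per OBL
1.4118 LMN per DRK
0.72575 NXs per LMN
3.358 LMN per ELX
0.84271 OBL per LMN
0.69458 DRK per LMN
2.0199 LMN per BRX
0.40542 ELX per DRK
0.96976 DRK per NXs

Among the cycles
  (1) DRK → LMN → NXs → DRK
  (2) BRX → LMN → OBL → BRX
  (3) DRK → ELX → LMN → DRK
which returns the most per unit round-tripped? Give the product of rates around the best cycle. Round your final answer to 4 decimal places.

1.1012

(1) 1.4118 × 0.72575 × 0.96976 = 0.99363
(2) 2.0199 × 0.84271 × 0.64692 = 1.10118
(3) 0.40542 × 3.358 × 0.69458 = 0.94560
Highest is cycle (2) at 1.1012 (>1, arbitrage).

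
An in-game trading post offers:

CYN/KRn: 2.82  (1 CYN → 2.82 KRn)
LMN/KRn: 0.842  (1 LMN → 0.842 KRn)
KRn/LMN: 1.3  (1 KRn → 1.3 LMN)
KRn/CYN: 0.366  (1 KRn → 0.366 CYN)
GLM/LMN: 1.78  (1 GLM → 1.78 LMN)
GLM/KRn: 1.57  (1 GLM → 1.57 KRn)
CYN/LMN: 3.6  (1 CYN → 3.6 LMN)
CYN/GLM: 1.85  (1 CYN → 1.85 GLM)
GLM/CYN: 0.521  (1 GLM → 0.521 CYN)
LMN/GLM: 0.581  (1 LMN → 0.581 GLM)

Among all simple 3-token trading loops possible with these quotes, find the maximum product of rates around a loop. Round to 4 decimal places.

1.1858

GLM→KRn→LMN→GLM: 1.57 × 1.3 × 0.581 = 1.18582
LMN→KRn→CYN→LMN: 0.842 × 0.366 × 3.6 = 1.10942
GLM→CYN→LMN→GLM: 0.521 × 3.6 × 0.581 = 1.08972
GLM→KRn→CYN→GLM: 1.57 × 0.366 × 1.85 = 1.06305
Maximum is GLM→KRn→LMN→GLM at 1.1858; arbitrage exists.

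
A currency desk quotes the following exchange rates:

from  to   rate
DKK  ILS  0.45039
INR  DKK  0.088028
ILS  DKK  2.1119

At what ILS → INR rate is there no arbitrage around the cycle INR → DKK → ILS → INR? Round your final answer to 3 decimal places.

25.223

Known legs of the cycle: 0.088028 × 0.45039 = 0.03964693092
For no arbitrage the full-cycle product must be 1, so the missing rate is 1 / 0.03964693092 ≈ 25.22263.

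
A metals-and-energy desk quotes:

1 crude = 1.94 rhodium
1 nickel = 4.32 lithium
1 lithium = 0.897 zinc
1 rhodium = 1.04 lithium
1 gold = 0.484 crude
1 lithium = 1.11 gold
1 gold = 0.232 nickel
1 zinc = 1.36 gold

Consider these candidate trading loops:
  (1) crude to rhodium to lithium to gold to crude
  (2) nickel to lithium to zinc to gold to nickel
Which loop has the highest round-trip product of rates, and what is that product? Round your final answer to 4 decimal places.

1.2227

(1) 1.94 × 1.04 × 1.11 × 0.484 = 1.08394
(2) 4.32 × 0.897 × 1.36 × 0.232 = 1.22265
Highest is cycle (2) at 1.2227 (>1, arbitrage).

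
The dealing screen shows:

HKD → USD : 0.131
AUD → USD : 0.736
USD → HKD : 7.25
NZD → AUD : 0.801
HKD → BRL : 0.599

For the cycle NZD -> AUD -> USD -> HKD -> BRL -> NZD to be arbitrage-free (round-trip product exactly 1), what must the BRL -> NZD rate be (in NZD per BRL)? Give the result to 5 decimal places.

0.39059

Known legs of the cycle: 0.801 × 0.736 × 7.25 × 0.599 = 2.560207464
For no arbitrage the full-cycle product must be 1, so the missing rate is 1 / 2.560207464 ≈ 0.3905933.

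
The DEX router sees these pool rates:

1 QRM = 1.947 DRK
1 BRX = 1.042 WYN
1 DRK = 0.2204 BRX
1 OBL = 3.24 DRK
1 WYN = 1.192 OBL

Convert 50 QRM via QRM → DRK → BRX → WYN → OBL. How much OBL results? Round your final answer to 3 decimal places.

26.650

50 QRM × 1.947 = 97.35 DRK
97.35 DRK × 0.2204 = 21.45594 BRX
21.45594 BRX × 1.042 = 22.35708948 WYN
22.35708948 WYN × 1.192 = 26.64965066016 OBL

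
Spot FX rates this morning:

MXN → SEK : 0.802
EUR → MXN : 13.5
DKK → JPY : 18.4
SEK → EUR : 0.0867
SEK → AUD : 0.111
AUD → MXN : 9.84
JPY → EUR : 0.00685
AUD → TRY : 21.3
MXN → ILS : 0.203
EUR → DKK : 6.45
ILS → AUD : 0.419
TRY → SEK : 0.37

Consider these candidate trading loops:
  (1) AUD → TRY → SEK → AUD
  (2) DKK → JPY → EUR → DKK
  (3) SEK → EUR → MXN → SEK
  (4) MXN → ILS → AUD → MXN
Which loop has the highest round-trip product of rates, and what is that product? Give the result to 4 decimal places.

0.9387

(1) 21.3 × 0.37 × 0.111 = 0.87479
(2) 18.4 × 0.00685 × 6.45 = 0.81296
(3) 0.0867 × 13.5 × 0.802 = 0.93870
(4) 0.203 × 0.419 × 9.84 = 0.83696
Highest is cycle (3) at 0.9387 (≤1, no arbitrage).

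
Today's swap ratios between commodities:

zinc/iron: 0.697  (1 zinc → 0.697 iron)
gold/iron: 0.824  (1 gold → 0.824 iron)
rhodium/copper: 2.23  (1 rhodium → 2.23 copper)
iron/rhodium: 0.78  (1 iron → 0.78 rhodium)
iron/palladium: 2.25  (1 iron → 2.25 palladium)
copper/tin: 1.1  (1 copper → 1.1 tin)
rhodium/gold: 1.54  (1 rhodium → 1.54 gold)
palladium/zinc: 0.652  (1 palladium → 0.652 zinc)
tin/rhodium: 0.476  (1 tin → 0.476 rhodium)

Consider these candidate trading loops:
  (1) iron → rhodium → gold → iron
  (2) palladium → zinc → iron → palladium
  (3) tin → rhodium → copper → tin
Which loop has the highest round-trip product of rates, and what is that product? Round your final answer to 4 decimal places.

(1) 0.78 × 1.54 × 0.824 = 0.98979
(2) 0.652 × 0.697 × 2.25 = 1.02250
(3) 0.476 × 2.23 × 1.1 = 1.16763
Highest is cycle (3) at 1.1676 (>1, arbitrage).

1.1676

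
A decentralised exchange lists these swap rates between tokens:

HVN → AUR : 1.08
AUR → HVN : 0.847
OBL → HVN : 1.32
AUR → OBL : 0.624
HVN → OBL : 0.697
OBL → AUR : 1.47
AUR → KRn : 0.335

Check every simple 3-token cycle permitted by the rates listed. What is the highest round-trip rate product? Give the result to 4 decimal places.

OBL→HVN→AUR→OBL: 1.32 × 1.08 × 0.624 = 0.88957
OBL→AUR→HVN→OBL: 1.47 × 0.847 × 0.697 = 0.86783
Maximum is OBL→HVN→AUR→OBL at 0.8896; no arbitrage — every cycle loses value.

0.8896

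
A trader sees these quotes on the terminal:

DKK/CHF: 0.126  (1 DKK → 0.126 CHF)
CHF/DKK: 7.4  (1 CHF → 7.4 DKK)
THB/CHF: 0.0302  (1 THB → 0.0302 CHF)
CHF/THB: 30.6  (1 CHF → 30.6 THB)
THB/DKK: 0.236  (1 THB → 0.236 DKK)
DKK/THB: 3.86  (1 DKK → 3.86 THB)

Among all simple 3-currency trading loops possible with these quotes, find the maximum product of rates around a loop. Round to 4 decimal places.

0.9099

THB→DKK→CHF→THB: 0.236 × 0.126 × 30.6 = 0.90992
THB→CHF→DKK→THB: 0.0302 × 7.4 × 3.86 = 0.86263
Maximum is THB→DKK→CHF→THB at 0.9099; no arbitrage — every cycle loses value.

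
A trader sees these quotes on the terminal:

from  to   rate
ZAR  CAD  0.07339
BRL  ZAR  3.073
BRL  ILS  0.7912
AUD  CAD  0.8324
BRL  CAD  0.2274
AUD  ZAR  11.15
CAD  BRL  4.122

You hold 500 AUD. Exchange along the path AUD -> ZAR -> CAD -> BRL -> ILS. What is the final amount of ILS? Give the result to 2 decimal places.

500 AUD × 11.15 = 5575 ZAR
5575 ZAR × 0.07339 = 409.14925 CAD
409.14925 CAD × 4.122 = 1686.5132085 BRL
1686.5132085 BRL × 0.7912 = 1334.3692505652 ILS

1334.37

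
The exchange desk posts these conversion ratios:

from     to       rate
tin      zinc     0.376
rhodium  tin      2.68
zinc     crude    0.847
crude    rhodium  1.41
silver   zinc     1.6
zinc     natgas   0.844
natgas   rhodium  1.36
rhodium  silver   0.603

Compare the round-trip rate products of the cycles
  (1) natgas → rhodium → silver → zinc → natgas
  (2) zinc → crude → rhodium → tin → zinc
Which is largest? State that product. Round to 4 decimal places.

1.2034

(1) 1.36 × 0.603 × 1.6 × 0.844 = 1.10744
(2) 0.847 × 1.41 × 2.68 × 0.376 = 1.20344
Highest is cycle (2) at 1.2034 (>1, arbitrage).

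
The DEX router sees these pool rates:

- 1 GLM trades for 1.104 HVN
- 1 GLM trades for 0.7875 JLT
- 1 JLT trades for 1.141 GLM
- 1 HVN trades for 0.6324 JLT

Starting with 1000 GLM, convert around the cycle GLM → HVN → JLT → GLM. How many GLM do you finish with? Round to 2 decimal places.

1000 GLM × 1.104 = 1104 HVN
1104 HVN × 0.6324 = 698.1696 JLT
698.1696 JLT × 1.141 = 796.6115136 GLM

796.61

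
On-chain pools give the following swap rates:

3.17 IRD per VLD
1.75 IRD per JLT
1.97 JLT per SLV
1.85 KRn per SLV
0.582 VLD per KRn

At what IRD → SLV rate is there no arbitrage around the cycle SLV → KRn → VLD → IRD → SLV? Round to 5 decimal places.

0.29299

Known legs of the cycle: 1.85 × 0.582 × 3.17 = 3.413139
For no arbitrage the full-cycle product must be 1, so the missing rate is 1 / 3.413139 ≈ 0.2929854.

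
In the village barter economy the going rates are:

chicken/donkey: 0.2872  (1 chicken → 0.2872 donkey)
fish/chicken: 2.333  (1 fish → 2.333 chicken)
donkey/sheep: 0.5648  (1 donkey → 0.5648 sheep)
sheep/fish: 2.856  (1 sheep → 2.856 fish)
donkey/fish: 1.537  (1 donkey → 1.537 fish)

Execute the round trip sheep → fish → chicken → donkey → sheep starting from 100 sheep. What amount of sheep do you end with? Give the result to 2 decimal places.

108.08

100 sheep × 2.856 = 285.6 fish
285.6 fish × 2.333 = 666.3048 chicken
666.3048 chicken × 0.2872 = 191.36273856 donkey
191.36273856 donkey × 0.5648 = 108.081674738688 sheep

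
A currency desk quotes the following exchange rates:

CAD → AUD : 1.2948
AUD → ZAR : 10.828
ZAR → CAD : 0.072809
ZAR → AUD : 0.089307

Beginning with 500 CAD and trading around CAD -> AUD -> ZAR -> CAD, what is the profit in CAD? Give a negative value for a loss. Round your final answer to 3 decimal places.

10.395

500 CAD × 1.2948 = 647.4 AUD
647.4 AUD × 10.828 = 7010.0472 ZAR
7010.0472 ZAR × 0.072809 = 510.3945265848 CAD
Net change: 510.3945265848 − 500 = 10.3945265848 CAD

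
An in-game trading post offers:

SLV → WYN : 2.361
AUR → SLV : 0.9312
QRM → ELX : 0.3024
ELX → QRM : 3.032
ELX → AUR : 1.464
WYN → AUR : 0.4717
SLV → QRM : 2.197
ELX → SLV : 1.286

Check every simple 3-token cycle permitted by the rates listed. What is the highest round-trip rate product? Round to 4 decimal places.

AUR→SLV→WYN→AUR: 0.9312 × 2.361 × 0.4717 = 1.03706
QRM→ELX→SLV→QRM: 0.3024 × 1.286 × 2.197 = 0.85438
Maximum is AUR→SLV→WYN→AUR at 1.0371; arbitrage exists.

1.0371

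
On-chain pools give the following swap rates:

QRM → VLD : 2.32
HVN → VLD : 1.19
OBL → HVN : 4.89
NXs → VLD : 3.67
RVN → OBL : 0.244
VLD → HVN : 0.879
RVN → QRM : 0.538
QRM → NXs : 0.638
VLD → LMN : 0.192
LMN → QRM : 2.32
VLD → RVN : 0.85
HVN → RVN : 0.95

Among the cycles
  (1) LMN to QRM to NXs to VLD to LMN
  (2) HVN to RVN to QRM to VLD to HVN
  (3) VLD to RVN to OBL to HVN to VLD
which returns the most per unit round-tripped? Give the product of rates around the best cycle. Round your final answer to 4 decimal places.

(1) 2.32 × 0.638 × 3.67 × 0.192 = 1.04298
(2) 0.95 × 0.538 × 2.32 × 0.879 = 1.04228
(3) 0.85 × 0.244 × 4.89 × 1.19 = 1.20688
Highest is cycle (3) at 1.2069 (>1, arbitrage).

1.2069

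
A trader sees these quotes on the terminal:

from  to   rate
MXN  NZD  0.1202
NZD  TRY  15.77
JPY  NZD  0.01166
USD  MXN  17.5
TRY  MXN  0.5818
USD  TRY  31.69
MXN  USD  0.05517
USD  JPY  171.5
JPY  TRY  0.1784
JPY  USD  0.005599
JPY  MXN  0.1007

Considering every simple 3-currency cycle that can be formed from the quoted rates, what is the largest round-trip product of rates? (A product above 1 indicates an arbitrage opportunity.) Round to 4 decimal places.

NZD→TRY→MXN→NZD: 15.77 × 0.5818 × 0.1202 = 1.10283
TRY→MXN→USD→TRY: 0.5818 × 0.05517 × 31.69 = 1.01718
MXN→USD→JPY→MXN: 0.05517 × 171.5 × 0.1007 = 0.95279
Maximum is NZD→TRY→MXN→NZD at 1.1028; arbitrage exists.

1.1028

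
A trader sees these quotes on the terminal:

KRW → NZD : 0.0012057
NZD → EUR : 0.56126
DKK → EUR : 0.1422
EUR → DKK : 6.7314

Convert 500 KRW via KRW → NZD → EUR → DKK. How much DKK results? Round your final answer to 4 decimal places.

2.2776

500 KRW × 0.0012057 = 0.60285 NZD
0.60285 NZD × 0.56126 = 0.338355591 EUR
0.338355591 EUR × 6.7314 = 2.2776068252574 DKK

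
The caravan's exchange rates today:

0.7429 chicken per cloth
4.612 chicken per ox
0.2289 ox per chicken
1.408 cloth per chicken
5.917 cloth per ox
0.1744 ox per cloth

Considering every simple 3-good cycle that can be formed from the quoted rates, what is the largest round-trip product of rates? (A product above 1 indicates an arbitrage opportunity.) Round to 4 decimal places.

1.1325

ox→chicken→cloth→ox: 4.612 × 1.408 × 0.1744 = 1.13250
ox→cloth→chicken→ox: 5.917 × 0.7429 × 0.2289 = 1.00618
Maximum is ox→chicken→cloth→ox at 1.1325; arbitrage exists.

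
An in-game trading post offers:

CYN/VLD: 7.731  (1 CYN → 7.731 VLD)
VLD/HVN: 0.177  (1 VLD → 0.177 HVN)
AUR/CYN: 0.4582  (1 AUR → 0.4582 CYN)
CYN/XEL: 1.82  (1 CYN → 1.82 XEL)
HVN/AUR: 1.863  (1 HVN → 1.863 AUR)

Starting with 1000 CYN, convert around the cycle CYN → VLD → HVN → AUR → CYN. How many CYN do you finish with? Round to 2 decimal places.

1168.09

1000 CYN × 7.731 = 7731 VLD
7731 VLD × 0.177 = 1368.387 HVN
1368.387 HVN × 1.863 = 2549.304981 AUR
2549.304981 AUR × 0.4582 = 1168.0915422942 CYN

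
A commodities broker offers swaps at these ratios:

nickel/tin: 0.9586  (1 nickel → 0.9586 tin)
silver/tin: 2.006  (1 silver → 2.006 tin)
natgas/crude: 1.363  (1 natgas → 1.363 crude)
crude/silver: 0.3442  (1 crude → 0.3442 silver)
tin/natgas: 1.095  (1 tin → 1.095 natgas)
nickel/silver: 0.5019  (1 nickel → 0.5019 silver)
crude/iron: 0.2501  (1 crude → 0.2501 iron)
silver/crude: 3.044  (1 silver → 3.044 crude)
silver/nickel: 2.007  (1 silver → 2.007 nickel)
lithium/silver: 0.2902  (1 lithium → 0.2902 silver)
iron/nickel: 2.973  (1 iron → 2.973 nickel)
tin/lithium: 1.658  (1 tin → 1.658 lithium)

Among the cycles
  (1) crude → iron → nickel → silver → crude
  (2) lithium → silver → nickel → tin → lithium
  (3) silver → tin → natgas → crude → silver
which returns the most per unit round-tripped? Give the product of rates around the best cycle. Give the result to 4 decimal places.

(1) 0.2501 × 2.973 × 0.5019 × 3.044 = 1.13598
(2) 0.2902 × 2.007 × 0.9586 × 1.658 = 0.92569
(3) 2.006 × 1.095 × 1.363 × 0.3442 = 1.03051
Highest is cycle (1) at 1.1360 (>1, arbitrage).

1.1360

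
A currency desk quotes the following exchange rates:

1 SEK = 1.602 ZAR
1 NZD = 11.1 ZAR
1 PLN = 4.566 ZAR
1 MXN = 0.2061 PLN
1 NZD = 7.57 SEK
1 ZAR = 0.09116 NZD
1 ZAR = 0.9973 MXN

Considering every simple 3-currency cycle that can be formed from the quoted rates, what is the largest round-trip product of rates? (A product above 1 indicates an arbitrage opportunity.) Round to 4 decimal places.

1.1055

ZAR→NZD→SEK→ZAR: 0.09116 × 7.57 × 1.602 = 1.10551
ZAR→MXN→PLN→ZAR: 0.9973 × 0.2061 × 4.566 = 0.93851
Maximum is ZAR→NZD→SEK→ZAR at 1.1055; arbitrage exists.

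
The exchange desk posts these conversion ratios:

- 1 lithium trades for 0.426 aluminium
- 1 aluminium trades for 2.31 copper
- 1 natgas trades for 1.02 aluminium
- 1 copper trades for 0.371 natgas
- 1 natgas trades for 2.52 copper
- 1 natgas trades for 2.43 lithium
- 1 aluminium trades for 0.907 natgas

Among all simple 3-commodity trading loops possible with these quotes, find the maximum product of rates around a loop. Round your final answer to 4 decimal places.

natgas→lithium→aluminium→natgas: 2.43 × 0.426 × 0.907 = 0.93891
natgas→aluminium→copper→natgas: 1.02 × 2.31 × 0.371 = 0.87415
Maximum is natgas→lithium→aluminium→natgas at 0.9389; no arbitrage — every cycle loses value.

0.9389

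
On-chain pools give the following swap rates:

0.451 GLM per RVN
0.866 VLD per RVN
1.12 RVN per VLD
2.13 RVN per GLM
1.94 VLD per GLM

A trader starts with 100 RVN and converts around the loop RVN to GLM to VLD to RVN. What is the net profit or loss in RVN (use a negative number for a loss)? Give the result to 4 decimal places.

100 RVN × 0.451 = 45.1 GLM
45.1 GLM × 1.94 = 87.494 VLD
87.494 VLD × 1.12 = 97.99328 RVN
Net change: 97.99328 − 100 = -2.00672 RVN

-2.0067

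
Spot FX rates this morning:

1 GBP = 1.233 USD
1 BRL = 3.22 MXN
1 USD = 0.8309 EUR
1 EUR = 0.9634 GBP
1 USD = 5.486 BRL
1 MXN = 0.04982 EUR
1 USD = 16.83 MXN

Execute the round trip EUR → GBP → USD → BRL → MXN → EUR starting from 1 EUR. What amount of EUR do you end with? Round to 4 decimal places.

1.0454

1 EUR × 0.9634 = 0.9634 GBP
0.9634 GBP × 1.233 = 1.1878722 USD
1.1878722 USD × 5.486 = 6.5166668892 BRL
6.5166668892 BRL × 3.22 = 20.983667383224 MXN
20.983667383224 MXN × 0.04982 = 1.04540630903221968 EUR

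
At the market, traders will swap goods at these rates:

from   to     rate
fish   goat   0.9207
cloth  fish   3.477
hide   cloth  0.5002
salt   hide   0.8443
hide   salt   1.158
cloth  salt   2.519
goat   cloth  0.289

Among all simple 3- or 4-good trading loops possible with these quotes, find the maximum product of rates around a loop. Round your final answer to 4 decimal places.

salt→hide→cloth→salt: 0.8443 × 0.5002 × 2.519 = 1.06382
fish→goat→cloth→fish: 0.9207 × 0.289 × 3.477 = 0.92517
Maximum is salt→hide→cloth→salt at 1.0638; arbitrage exists.

1.0638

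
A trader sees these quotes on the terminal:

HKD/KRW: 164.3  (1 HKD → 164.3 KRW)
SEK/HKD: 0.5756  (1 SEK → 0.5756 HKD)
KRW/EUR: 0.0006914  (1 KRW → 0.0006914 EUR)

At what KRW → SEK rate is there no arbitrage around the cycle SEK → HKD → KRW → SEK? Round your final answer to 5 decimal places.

0.01057

Known legs of the cycle: 0.5756 × 164.3 = 94.57108
For no arbitrage the full-cycle product must be 1, so the missing rate is 1 / 94.57108 ≈ 0.0105741.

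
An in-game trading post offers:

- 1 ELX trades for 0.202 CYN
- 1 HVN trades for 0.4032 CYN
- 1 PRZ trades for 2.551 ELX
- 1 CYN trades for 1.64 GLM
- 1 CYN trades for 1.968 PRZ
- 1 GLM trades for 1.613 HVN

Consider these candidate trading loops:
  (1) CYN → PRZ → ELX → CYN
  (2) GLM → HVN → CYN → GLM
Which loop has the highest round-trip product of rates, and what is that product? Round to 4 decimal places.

1.0666

(1) 1.968 × 2.551 × 0.202 = 1.01411
(2) 1.613 × 0.4032 × 1.64 = 1.06659
Highest is cycle (2) at 1.0666 (>1, arbitrage).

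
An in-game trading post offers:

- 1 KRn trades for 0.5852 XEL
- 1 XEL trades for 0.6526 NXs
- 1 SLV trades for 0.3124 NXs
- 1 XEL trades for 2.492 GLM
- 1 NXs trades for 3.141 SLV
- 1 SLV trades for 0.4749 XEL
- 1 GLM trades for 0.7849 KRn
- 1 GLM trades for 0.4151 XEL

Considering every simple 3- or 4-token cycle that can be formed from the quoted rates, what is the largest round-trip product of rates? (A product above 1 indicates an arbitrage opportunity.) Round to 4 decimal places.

GLM→KRn→XEL→GLM: 0.7849 × 0.5852 × 2.492 = 1.14463
NXs→SLV→XEL→NXs: 3.141 × 0.4749 × 0.6526 = 0.97346
Maximum is GLM→KRn→XEL→GLM at 1.1446; arbitrage exists.

1.1446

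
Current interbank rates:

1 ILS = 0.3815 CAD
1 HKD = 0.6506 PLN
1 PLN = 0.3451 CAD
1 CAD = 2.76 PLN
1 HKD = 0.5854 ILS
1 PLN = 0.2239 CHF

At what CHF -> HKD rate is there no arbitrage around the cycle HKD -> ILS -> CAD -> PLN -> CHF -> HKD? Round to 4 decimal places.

7.2459

Known legs of the cycle: 0.5854 × 0.3815 × 2.76 × 0.2239 = 0.1380099619164
For no arbitrage the full-cycle product must be 1, so the missing rate is 1 / 0.1380099619164 ≈ 7.245854.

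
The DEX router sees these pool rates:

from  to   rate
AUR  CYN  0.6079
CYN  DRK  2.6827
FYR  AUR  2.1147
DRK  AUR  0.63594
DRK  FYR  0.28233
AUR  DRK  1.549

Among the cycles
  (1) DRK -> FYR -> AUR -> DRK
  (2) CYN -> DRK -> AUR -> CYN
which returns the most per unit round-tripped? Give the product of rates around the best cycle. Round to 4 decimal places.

1.0371

(1) 0.28233 × 2.1147 × 1.549 = 0.92482
(2) 2.6827 × 0.63594 × 0.6079 = 1.03710
Highest is cycle (2) at 1.0371 (>1, arbitrage).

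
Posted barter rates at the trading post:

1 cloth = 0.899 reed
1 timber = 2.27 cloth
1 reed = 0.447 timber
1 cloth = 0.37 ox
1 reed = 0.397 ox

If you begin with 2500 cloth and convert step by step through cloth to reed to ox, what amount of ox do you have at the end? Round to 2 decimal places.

892.26

2500 cloth × 0.899 = 2247.5 reed
2247.5 reed × 0.397 = 892.2575 ox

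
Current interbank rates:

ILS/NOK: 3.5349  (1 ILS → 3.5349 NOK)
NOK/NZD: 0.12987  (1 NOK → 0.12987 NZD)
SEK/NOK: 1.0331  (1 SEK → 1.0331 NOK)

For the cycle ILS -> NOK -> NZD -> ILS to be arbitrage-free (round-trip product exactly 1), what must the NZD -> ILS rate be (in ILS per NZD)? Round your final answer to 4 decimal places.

2.1783

Known legs of the cycle: 3.5349 × 0.12987 = 0.459077463
For no arbitrage the full-cycle product must be 1, so the missing rate is 1 / 0.459077463 ≈ 2.178282.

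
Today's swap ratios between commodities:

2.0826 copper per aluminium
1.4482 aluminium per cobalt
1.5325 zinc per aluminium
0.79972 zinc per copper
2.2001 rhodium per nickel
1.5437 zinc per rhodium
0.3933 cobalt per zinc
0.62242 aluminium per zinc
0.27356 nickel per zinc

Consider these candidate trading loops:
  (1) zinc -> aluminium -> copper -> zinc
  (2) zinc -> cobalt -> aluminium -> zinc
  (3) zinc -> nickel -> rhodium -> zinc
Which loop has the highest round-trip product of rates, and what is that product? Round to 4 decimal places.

1.0366

(1) 0.62242 × 2.0826 × 0.79972 = 1.03664
(2) 0.3933 × 1.4482 × 1.5325 = 0.87288
(3) 0.27356 × 2.2001 × 1.5437 = 0.92909
Highest is cycle (1) at 1.0366 (>1, arbitrage).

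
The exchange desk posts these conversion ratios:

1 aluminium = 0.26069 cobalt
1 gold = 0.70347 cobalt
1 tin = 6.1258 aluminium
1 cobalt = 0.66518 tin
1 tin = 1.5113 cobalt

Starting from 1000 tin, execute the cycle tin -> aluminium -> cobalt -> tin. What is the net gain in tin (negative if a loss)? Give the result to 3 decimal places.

1000 tin × 6.1258 = 6125.8 aluminium
6125.8 aluminium × 0.26069 = 1596.934802 cobalt
1596.934802 cobalt × 0.66518 = 1062.24909159436 tin
Net change: 1062.24909159436 − 1000 = 62.24909159436 tin

62.249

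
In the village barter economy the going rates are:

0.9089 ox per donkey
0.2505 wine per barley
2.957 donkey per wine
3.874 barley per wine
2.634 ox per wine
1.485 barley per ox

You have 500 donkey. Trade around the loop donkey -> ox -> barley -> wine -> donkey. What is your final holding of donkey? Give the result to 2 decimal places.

499.89

500 donkey × 0.9089 = 454.45 ox
454.45 ox × 1.485 = 674.85825 barley
674.85825 barley × 0.2505 = 169.051991625 wine
169.051991625 wine × 2.957 = 499.886739235125 donkey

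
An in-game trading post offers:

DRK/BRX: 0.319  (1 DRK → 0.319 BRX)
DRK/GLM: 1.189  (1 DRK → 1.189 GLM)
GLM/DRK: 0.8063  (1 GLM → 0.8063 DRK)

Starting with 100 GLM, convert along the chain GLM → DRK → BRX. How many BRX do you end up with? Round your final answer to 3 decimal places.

100 GLM × 0.8063 = 80.63 DRK
80.63 DRK × 0.319 = 25.72097 BRX

25.721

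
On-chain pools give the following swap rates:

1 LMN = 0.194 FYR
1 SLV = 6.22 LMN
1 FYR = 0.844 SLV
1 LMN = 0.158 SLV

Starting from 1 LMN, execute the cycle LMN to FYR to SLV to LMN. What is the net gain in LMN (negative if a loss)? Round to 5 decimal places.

1 LMN × 0.194 = 0.194 FYR
0.194 FYR × 0.844 = 0.163736 SLV
0.163736 SLV × 6.22 = 1.01843792 LMN
Net change: 1.01843792 − 1 = 0.01843792 LMN

0.01844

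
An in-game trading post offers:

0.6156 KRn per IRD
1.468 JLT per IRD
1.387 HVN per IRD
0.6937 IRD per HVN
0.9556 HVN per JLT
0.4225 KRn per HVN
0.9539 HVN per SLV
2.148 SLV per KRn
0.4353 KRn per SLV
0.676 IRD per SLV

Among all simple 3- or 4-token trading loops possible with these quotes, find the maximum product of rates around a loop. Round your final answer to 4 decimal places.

HVN→IRD→JLT→HVN: 0.6937 × 1.468 × 0.9556 = 0.97314
KRn→SLV→IRD→KRn: 2.148 × 0.676 × 0.6156 = 0.89388
HVN→IRD→KRn→SLV→HVN: 0.6937 × 0.6156 × 2.148 × 0.9539 = 0.87500
HVN→KRn→SLV→HVN: 0.4225 × 2.148 × 0.9539 = 0.86569
HVN→KRn→SLV→IRD→HVN: 0.4225 × 2.148 × 0.676 × 1.387 = 0.85091
Maximum is HVN→IRD→JLT→HVN at 0.9731; no arbitrage — every cycle loses value.

0.9731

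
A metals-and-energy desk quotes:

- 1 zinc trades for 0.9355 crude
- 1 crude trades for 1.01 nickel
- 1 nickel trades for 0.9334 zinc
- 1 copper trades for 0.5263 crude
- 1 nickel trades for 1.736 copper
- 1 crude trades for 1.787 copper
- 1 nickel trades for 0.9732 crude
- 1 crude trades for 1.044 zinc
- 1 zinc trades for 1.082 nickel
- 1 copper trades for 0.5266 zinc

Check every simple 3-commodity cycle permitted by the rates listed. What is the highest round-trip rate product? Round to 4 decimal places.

1.0993

crude→zinc→nickel→crude: 1.044 × 1.082 × 0.9732 = 1.09933
copper→zinc→nickel→copper: 0.5266 × 1.082 × 1.736 = 0.98914
copper→crude→nickel→copper: 0.5263 × 1.01 × 1.736 = 0.92279
crude→nickel→zinc→crude: 1.01 × 0.9334 × 0.9355 = 0.88193
copper→zinc→crude→copper: 0.5266 × 0.9355 × 1.787 = 0.88034
Maximum is crude→zinc→nickel→crude at 1.0993; arbitrage exists.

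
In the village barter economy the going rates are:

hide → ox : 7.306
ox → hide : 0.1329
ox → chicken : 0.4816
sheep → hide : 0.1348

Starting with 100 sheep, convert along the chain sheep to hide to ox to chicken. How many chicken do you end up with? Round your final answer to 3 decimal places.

100 sheep × 0.1348 = 13.48 hide
13.48 hide × 7.306 = 98.48488 ox
98.48488 ox × 0.4816 = 47.430318208 chicken

47.430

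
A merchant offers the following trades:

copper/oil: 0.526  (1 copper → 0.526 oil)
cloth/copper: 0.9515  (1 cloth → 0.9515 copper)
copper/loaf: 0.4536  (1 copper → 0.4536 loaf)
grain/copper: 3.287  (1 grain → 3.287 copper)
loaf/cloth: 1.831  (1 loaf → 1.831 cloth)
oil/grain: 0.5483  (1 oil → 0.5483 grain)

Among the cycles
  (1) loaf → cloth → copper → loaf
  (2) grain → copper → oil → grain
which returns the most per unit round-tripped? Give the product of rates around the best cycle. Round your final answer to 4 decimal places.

(1) 1.831 × 0.9515 × 0.4536 = 0.79026
(2) 3.287 × 0.526 × 0.5483 = 0.94799
Highest is cycle (2) at 0.9480 (≤1, no arbitrage).

0.9480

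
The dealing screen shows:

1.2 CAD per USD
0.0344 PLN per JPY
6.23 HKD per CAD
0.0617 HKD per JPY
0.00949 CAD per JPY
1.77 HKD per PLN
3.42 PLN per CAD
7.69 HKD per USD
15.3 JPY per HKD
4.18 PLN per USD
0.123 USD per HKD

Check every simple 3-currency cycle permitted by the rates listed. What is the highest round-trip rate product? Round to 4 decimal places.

JPY→PLN→HKD→JPY: 0.0344 × 1.77 × 15.3 = 0.93159
USD→CAD→HKD→USD: 1.2 × 6.23 × 0.123 = 0.91955
PLN→HKD→USD→PLN: 1.77 × 0.123 × 4.18 = 0.91003
JPY→CAD→HKD→JPY: 0.00949 × 6.23 × 15.3 = 0.90458
Maximum is JPY→PLN→HKD→JPY at 0.9316; no arbitrage — every cycle loses value.

0.9316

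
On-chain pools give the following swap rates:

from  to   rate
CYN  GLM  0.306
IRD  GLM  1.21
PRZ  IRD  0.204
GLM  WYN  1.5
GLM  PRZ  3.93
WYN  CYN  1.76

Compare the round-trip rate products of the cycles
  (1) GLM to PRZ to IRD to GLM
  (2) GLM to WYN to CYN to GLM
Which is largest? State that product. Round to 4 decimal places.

(1) 3.93 × 0.204 × 1.21 = 0.97008
(2) 1.5 × 1.76 × 0.306 = 0.80784
Highest is cycle (1) at 0.9701 (≤1, no arbitrage).

0.9701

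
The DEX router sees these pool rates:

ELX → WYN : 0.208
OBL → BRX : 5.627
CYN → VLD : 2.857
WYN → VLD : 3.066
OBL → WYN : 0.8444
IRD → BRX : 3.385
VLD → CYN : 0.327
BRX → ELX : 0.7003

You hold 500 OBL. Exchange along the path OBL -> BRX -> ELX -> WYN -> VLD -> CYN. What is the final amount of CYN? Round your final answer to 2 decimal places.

410.88

500 OBL × 5.627 = 2813.5 BRX
2813.5 BRX × 0.7003 = 1970.29405 ELX
1970.29405 ELX × 0.208 = 409.8211624 WYN
409.8211624 WYN × 3.066 = 1256.5116839184 VLD
1256.5116839184 VLD × 0.327 = 410.8793206413168 CYN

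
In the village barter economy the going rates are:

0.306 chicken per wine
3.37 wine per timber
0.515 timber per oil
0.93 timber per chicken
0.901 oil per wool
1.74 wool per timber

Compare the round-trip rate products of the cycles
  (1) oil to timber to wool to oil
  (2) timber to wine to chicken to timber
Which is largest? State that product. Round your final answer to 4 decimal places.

(1) 0.515 × 1.74 × 0.901 = 0.80739
(2) 3.37 × 0.306 × 0.93 = 0.95903
Highest is cycle (2) at 0.9590 (≤1, no arbitrage).

0.9590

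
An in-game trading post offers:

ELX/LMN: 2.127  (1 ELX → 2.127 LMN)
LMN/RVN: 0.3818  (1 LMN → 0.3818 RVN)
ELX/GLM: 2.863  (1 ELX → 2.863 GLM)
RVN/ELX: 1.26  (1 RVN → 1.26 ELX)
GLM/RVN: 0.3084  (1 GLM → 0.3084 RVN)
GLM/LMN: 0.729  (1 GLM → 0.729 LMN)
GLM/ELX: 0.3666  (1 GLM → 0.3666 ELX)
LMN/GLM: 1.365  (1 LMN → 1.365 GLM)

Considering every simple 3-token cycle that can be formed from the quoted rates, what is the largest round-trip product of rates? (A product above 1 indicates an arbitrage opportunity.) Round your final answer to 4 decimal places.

GLM→RVN→ELX→GLM: 0.3084 × 1.26 × 2.863 = 1.11252
LMN→GLM→ELX→LMN: 1.365 × 0.3666 × 2.127 = 1.06437
LMN→RVN→ELX→LMN: 0.3818 × 1.26 × 2.127 = 1.02323
Maximum is GLM→RVN→ELX→GLM at 1.1125; arbitrage exists.

1.1125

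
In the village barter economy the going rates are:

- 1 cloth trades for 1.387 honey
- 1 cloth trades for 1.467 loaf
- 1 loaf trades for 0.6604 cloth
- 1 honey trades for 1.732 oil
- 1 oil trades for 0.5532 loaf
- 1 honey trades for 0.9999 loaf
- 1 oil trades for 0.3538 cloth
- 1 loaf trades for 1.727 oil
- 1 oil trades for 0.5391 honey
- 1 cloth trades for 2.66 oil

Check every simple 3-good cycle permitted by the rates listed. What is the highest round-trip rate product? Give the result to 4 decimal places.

oil→loaf→cloth→oil: 0.5532 × 0.6604 × 2.66 = 0.97179
oil→honey→loaf→oil: 0.5391 × 0.9999 × 1.727 = 0.93093
honey→loaf→cloth→honey: 0.9999 × 0.6604 × 1.387 = 0.91588
oil→cloth→loaf→oil: 0.3538 × 1.467 × 1.727 = 0.89636
oil→cloth→honey→oil: 0.3538 × 1.387 × 1.732 = 0.84993
Maximum is oil→loaf→cloth→oil at 0.9718; no arbitrage — every cycle loses value.

0.9718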